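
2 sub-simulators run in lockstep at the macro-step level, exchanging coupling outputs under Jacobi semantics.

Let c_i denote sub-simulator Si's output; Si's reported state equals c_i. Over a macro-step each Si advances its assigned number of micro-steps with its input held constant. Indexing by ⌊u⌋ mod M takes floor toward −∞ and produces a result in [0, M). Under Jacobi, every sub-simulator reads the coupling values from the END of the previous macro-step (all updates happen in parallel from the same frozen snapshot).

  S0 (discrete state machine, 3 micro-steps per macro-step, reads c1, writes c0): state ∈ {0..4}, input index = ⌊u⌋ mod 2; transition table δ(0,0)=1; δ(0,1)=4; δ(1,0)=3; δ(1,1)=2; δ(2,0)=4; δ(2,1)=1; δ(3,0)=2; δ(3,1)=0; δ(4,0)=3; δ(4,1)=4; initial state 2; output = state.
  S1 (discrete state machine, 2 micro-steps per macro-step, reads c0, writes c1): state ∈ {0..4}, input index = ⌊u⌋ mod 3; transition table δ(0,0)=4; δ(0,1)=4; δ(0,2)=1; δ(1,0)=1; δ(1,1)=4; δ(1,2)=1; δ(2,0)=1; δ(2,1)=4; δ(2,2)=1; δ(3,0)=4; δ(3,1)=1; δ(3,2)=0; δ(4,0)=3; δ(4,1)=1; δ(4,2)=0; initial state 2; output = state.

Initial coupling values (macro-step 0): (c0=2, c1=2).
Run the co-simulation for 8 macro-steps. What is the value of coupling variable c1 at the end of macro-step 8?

c1 at macro-step 8 = 1

macro 1: S0 reads c1=2 → after 3×micro: 2; S1 reads c0=2 → after 2×micro: 1 ⇒ (c0=2, c1=1)
macro 2: S0 reads c1=1 → after 3×micro: 1; S1 reads c0=2 → after 2×micro: 1 ⇒ (c0=1, c1=1)
macro 3: S0 reads c1=1 → after 3×micro: 2; S1 reads c0=1 → after 2×micro: 1 ⇒ (c0=2, c1=1)
macro 4: S0 reads c1=1 → after 3×micro: 1; S1 reads c0=2 → after 2×micro: 1 ⇒ (c0=1, c1=1)
macro 5: S0 reads c1=1 → after 3×micro: 2; S1 reads c0=1 → after 2×micro: 1 ⇒ (c0=2, c1=1)
macro 6: S0 reads c1=1 → after 3×micro: 1; S1 reads c0=2 → after 2×micro: 1 ⇒ (c0=1, c1=1)
macro 7: S0 reads c1=1 → after 3×micro: 2; S1 reads c0=1 → after 2×micro: 1 ⇒ (c0=2, c1=1)
macro 8: S0 reads c1=1 → after 3×micro: 1; S1 reads c0=2 → after 2×micro: 1 ⇒ (c0=1, c1=1)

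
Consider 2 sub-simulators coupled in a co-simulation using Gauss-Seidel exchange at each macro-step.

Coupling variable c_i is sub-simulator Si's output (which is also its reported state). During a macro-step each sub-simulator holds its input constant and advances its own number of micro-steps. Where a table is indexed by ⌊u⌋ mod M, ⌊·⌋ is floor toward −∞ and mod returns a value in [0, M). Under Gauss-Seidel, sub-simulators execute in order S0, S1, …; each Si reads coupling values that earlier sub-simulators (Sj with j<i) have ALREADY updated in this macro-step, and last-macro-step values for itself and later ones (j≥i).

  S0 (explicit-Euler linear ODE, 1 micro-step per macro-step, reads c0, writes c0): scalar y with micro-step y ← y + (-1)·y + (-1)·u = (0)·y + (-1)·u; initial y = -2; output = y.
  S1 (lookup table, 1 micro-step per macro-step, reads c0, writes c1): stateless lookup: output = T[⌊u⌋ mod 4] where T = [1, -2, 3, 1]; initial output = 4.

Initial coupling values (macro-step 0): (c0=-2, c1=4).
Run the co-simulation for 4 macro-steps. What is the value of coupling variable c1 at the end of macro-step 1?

macro 1: S0 reads c0=-2 → after 1×micro: 2; S1 reads c0=2 → after 1×micro: 3 ⇒ (c0=2, c1=3)
macro 2: S0 reads c0=2 → after 1×micro: -2; S1 reads c0=-2 → after 1×micro: 3 ⇒ (c0=-2, c1=3)
macro 3: S0 reads c0=-2 → after 1×micro: 2; S1 reads c0=2 → after 1×micro: 3 ⇒ (c0=2, c1=3)
macro 4: S0 reads c0=2 → after 1×micro: -2; S1 reads c0=-2 → after 1×micro: 3 ⇒ (c0=-2, c1=3)

c1 at macro-step 1 = 3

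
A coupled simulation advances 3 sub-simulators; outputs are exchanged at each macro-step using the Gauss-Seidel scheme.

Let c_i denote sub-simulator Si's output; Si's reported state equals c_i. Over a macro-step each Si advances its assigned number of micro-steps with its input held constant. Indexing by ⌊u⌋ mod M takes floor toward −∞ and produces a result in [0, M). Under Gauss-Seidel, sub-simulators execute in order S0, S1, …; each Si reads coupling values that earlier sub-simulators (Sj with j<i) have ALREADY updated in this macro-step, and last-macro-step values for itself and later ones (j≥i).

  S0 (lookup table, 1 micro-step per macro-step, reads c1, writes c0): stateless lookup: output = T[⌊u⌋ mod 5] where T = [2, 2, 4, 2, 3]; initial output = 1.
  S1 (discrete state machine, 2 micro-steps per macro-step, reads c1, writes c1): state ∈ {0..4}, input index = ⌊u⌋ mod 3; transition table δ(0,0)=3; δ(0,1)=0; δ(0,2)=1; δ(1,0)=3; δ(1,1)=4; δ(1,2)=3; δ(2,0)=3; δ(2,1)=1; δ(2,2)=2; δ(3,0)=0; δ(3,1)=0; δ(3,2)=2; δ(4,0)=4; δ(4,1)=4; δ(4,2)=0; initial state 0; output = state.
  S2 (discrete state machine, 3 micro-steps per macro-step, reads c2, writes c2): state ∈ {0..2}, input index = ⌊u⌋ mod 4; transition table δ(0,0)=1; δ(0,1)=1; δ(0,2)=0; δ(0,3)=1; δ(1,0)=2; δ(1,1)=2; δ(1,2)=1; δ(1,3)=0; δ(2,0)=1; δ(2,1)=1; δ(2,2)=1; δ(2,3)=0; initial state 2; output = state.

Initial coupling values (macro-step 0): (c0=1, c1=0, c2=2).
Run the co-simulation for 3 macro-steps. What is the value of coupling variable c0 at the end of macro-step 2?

macro 1: S0 reads c1=0 → after 1×micro: 2; S1 reads c1=0 → after 2×micro: 0; S2 reads c2=2 → after 3×micro: 1 ⇒ (c0=2, c1=0, c2=1)
macro 2: S0 reads c1=0 → after 1×micro: 2; S1 reads c1=0 → after 2×micro: 0; S2 reads c2=1 → after 3×micro: 2 ⇒ (c0=2, c1=0, c2=2)
macro 3: S0 reads c1=0 → after 1×micro: 2; S1 reads c1=0 → after 2×micro: 0; S2 reads c2=2 → after 3×micro: 1 ⇒ (c0=2, c1=0, c2=1)

c0 at macro-step 2 = 2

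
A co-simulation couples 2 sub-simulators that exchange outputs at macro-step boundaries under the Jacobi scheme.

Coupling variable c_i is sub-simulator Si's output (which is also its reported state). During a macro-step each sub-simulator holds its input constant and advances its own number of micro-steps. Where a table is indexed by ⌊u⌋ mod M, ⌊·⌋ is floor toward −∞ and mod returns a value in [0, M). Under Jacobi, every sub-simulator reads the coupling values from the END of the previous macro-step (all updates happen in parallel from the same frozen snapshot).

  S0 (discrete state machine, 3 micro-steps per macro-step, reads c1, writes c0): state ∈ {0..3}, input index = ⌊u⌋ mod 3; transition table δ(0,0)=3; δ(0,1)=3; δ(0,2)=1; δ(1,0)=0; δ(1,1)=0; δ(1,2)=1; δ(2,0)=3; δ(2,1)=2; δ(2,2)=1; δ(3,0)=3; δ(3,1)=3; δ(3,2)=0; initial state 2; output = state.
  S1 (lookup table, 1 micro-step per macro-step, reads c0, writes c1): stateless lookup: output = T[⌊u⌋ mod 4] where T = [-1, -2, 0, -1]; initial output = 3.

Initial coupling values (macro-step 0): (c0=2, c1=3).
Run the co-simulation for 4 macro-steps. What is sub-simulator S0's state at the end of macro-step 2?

S0 state at macro-step 2 = 3

macro 1: S0 reads c1=3 → after 3×micro: 3; S1 reads c0=2 → after 1×micro: 0 ⇒ (c0=3, c1=0)
macro 2: S0 reads c1=0 → after 3×micro: 3; S1 reads c0=3 → after 1×micro: -1 ⇒ (c0=3, c1=-1)
macro 3: S0 reads c1=-1 → after 3×micro: 1; S1 reads c0=3 → after 1×micro: -1 ⇒ (c0=1, c1=-1)
macro 4: S0 reads c1=-1 → after 3×micro: 1; S1 reads c0=1 → after 1×micro: -2 ⇒ (c0=1, c1=-2)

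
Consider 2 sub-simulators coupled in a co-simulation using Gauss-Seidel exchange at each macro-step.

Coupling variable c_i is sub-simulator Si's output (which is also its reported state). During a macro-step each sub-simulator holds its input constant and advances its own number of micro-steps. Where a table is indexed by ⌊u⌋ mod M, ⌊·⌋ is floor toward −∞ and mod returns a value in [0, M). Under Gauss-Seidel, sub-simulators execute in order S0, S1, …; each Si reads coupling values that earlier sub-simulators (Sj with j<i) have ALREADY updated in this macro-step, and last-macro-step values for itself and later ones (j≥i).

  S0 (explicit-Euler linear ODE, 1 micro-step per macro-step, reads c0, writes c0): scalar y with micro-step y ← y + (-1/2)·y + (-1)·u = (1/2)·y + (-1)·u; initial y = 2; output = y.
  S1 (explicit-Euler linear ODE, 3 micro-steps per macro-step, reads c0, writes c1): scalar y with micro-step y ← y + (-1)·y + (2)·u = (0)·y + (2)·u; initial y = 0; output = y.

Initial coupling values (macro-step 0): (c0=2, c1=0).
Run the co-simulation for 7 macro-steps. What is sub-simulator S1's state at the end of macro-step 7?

S1 state at macro-step 7 = -1/32

macro 1: S0 reads c0=2 → after 1×micro: -1; S1 reads c0=-1 → after 3×micro: -2 ⇒ (c0=-1, c1=-2)
macro 2: S0 reads c0=-1 → after 1×micro: 1/2; S1 reads c0=1/2 → after 3×micro: 1 ⇒ (c0=1/2, c1=1)
macro 3: S0 reads c0=1/2 → after 1×micro: -1/4; S1 reads c0=-1/4 → after 3×micro: -1/2 ⇒ (c0=-1/4, c1=-1/2)
macro 4: S0 reads c0=-1/4 → after 1×micro: 1/8; S1 reads c0=1/8 → after 3×micro: 1/4 ⇒ (c0=1/8, c1=1/4)
macro 5: S0 reads c0=1/8 → after 1×micro: -1/16; S1 reads c0=-1/16 → after 3×micro: -1/8 ⇒ (c0=-1/16, c1=-1/8)
macro 6: S0 reads c0=-1/16 → after 1×micro: 1/32; S1 reads c0=1/32 → after 3×micro: 1/16 ⇒ (c0=1/32, c1=1/16)
macro 7: S0 reads c0=1/32 → after 1×micro: -1/64; S1 reads c0=-1/64 → after 3×micro: -1/32 ⇒ (c0=-1/64, c1=-1/32)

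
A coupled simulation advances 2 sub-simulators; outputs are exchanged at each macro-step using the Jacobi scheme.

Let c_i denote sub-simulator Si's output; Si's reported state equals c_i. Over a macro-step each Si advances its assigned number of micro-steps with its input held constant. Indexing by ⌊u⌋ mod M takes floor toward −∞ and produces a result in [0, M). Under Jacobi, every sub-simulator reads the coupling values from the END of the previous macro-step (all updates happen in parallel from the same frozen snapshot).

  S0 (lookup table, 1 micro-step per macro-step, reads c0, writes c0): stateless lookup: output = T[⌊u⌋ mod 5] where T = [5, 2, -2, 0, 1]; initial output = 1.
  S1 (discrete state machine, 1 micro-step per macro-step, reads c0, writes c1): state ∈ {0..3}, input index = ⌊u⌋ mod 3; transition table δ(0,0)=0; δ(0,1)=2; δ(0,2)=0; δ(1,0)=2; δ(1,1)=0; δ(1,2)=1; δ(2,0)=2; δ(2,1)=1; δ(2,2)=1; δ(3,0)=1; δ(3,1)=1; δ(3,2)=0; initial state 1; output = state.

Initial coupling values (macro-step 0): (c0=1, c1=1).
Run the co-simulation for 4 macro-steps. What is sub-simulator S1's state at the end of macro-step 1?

macro 1: S0 reads c0=1 → after 1×micro: 2; S1 reads c0=1 → after 1×micro: 0 ⇒ (c0=2, c1=0)
macro 2: S0 reads c0=2 → after 1×micro: -2; S1 reads c0=2 → after 1×micro: 0 ⇒ (c0=-2, c1=0)
macro 3: S0 reads c0=-2 → after 1×micro: 0; S1 reads c0=-2 → after 1×micro: 2 ⇒ (c0=0, c1=2)
macro 4: S0 reads c0=0 → after 1×micro: 5; S1 reads c0=0 → after 1×micro: 2 ⇒ (c0=5, c1=2)

S1 state at macro-step 1 = 0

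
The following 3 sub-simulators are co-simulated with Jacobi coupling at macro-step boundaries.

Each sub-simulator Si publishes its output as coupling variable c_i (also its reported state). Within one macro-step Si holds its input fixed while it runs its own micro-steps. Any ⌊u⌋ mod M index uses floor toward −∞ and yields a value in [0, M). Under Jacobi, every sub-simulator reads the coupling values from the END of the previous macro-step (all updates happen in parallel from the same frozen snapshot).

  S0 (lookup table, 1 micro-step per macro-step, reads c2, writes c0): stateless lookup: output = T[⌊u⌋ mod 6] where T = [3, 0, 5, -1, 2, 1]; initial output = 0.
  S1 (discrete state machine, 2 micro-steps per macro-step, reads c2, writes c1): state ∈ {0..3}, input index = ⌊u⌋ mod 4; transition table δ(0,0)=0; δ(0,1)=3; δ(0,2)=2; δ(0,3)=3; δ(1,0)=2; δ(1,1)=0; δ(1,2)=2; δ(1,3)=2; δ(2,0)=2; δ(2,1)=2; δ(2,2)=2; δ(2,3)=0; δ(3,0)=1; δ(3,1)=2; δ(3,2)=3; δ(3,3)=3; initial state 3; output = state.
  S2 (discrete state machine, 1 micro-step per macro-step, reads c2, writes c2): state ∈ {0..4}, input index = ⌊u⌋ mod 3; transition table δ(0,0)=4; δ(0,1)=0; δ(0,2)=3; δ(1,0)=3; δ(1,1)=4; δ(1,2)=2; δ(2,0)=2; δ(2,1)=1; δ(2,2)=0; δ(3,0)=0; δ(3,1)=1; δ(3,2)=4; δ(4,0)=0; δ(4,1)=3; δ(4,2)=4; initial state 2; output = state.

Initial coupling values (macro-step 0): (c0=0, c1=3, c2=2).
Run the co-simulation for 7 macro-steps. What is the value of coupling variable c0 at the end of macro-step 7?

macro 1: S0 reads c2=2 → after 1×micro: 5; S1 reads c2=2 → after 2×micro: 3; S2 reads c2=2 → after 1×micro: 0 ⇒ (c0=5, c1=3, c2=0)
macro 2: S0 reads c2=0 → after 1×micro: 3; S1 reads c2=0 → after 2×micro: 2; S2 reads c2=0 → after 1×micro: 4 ⇒ (c0=3, c1=2, c2=4)
macro 3: S0 reads c2=4 → after 1×micro: 2; S1 reads c2=4 → after 2×micro: 2; S2 reads c2=4 → after 1×micro: 3 ⇒ (c0=2, c1=2, c2=3)
macro 4: S0 reads c2=3 → after 1×micro: -1; S1 reads c2=3 → after 2×micro: 3; S2 reads c2=3 → after 1×micro: 0 ⇒ (c0=-1, c1=3, c2=0)
macro 5: S0 reads c2=0 → after 1×micro: 3; S1 reads c2=0 → after 2×micro: 2; S2 reads c2=0 → after 1×micro: 4 ⇒ (c0=3, c1=2, c2=4)
macro 6: S0 reads c2=4 → after 1×micro: 2; S1 reads c2=4 → after 2×micro: 2; S2 reads c2=4 → after 1×micro: 3 ⇒ (c0=2, c1=2, c2=3)
macro 7: S0 reads c2=3 → after 1×micro: -1; S1 reads c2=3 → after 2×micro: 3; S2 reads c2=3 → after 1×micro: 0 ⇒ (c0=-1, c1=3, c2=0)

c0 at macro-step 7 = -1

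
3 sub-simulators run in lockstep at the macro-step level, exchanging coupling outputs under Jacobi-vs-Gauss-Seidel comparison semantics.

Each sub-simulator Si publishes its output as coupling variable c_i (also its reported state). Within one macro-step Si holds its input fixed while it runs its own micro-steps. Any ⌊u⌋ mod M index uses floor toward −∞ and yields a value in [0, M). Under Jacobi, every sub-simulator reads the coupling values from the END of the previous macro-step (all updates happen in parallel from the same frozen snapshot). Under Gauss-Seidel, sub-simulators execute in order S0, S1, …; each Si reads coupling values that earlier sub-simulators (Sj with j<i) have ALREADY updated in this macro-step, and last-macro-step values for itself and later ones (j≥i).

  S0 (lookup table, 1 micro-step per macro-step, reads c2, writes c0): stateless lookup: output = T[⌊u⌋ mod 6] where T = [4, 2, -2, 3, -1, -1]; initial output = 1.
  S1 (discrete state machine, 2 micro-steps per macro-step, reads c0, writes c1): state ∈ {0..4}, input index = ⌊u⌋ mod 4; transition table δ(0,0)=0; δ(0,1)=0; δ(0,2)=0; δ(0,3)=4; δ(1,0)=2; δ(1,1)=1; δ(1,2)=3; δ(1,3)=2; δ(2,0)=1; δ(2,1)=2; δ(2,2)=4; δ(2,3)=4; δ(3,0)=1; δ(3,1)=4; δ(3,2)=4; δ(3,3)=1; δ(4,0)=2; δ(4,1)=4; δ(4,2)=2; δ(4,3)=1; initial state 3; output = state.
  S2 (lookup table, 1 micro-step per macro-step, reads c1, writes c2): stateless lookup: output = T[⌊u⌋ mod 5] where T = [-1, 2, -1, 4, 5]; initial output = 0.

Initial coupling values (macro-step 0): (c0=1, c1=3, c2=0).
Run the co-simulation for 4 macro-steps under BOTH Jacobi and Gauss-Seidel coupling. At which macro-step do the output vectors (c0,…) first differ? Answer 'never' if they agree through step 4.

[Jacobi] macro 1: S0 reads c2=0 → after 1×micro: 4; S1 reads c0=1 → after 2×micro: 4; S2 reads c1=3 → after 1×micro: 4 ⇒ (c0=4, c1=4, c2=4)
[Jacobi] macro 2: S0 reads c2=4 → after 1×micro: -1; S1 reads c0=4 → after 2×micro: 1; S2 reads c1=4 → after 1×micro: 5 ⇒ (c0=-1, c1=1, c2=5)
[Jacobi] macro 3: S0 reads c2=5 → after 1×micro: -1; S1 reads c0=-1 → after 2×micro: 4; S2 reads c1=1 → after 1×micro: 2 ⇒ (c0=-1, c1=4, c2=2)
[Jacobi] macro 4: S0 reads c2=2 → after 1×micro: -2; S1 reads c0=-1 → after 2×micro: 2; S2 reads c1=4 → after 1×micro: 5 ⇒ (c0=-2, c1=2, c2=5)
[Gauss-Seidel] macro 1: S0 reads c2=0 → after 1×micro: 4; S1 reads c0=4 → after 2×micro: 2; S2 reads c1=2 → after 1×micro: -1 ⇒ (c0=4, c1=2, c2=-1)
[Gauss-Seidel] macro 2: S0 reads c2=-1 → after 1×micro: -1; S1 reads c0=-1 → after 2×micro: 1; S2 reads c1=1 → after 1×micro: 2 ⇒ (c0=-1, c1=1, c2=2)
[Gauss-Seidel] macro 3: S0 reads c2=2 → after 1×micro: -2; S1 reads c0=-2 → after 2×micro: 4; S2 reads c1=4 → after 1×micro: 5 ⇒ (c0=-2, c1=4, c2=5)
[Gauss-Seidel] macro 4: S0 reads c2=5 → after 1×micro: -1; S1 reads c0=-1 → after 2×micro: 2; S2 reads c1=2 → after 1×micro: -1 ⇒ (c0=-1, c1=2, c2=-1)

first divergence at macro-step: 1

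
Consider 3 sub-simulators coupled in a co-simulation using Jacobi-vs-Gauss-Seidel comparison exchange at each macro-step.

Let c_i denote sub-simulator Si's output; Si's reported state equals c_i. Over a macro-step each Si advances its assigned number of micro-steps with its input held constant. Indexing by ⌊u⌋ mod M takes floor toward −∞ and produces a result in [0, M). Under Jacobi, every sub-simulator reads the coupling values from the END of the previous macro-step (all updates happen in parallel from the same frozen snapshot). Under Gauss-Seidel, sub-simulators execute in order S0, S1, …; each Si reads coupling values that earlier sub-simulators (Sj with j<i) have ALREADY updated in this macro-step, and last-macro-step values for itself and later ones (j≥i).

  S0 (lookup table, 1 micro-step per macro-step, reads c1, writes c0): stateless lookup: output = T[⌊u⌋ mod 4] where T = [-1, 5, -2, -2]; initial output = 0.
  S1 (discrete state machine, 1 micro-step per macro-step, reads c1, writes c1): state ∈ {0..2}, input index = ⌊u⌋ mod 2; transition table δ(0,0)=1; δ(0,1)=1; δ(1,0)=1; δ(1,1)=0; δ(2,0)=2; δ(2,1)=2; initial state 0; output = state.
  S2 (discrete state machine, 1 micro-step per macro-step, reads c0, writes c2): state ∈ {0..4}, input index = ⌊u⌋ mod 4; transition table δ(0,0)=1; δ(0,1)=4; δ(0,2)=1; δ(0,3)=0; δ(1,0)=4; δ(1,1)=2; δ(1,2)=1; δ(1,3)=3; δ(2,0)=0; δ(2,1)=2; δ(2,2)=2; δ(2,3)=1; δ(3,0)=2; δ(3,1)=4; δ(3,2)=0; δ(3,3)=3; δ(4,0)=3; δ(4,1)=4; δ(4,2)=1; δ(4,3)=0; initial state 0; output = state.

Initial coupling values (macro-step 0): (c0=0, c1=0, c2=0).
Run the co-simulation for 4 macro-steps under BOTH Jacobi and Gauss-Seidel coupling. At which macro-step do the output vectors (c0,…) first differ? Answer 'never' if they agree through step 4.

[Jacobi] macro 1: S0 reads c1=0 → after 1×micro: -1; S1 reads c1=0 → after 1×micro: 1; S2 reads c0=0 → after 1×micro: 1 ⇒ (c0=-1, c1=1, c2=1)
[Jacobi] macro 2: S0 reads c1=1 → after 1×micro: 5; S1 reads c1=1 → after 1×micro: 0; S2 reads c0=-1 → after 1×micro: 3 ⇒ (c0=5, c1=0, c2=3)
[Jacobi] macro 3: S0 reads c1=0 → after 1×micro: -1; S1 reads c1=0 → after 1×micro: 1; S2 reads c0=5 → after 1×micro: 4 ⇒ (c0=-1, c1=1, c2=4)
[Jacobi] macro 4: S0 reads c1=1 → after 1×micro: 5; S1 reads c1=1 → after 1×micro: 0; S2 reads c0=-1 → after 1×micro: 0 ⇒ (c0=5, c1=0, c2=0)
[Gauss-Seidel] macro 1: S0 reads c1=0 → after 1×micro: -1; S1 reads c1=0 → after 1×micro: 1; S2 reads c0=-1 → after 1×micro: 0 ⇒ (c0=-1, c1=1, c2=0)
[Gauss-Seidel] macro 2: S0 reads c1=1 → after 1×micro: 5; S1 reads c1=1 → after 1×micro: 0; S2 reads c0=5 → after 1×micro: 4 ⇒ (c0=5, c1=0, c2=4)
[Gauss-Seidel] macro 3: S0 reads c1=0 → after 1×micro: -1; S1 reads c1=0 → after 1×micro: 1; S2 reads c0=-1 → after 1×micro: 0 ⇒ (c0=-1, c1=1, c2=0)
[Gauss-Seidel] macro 4: S0 reads c1=1 → after 1×micro: 5; S1 reads c1=1 → after 1×micro: 0; S2 reads c0=5 → after 1×micro: 4 ⇒ (c0=5, c1=0, c2=4)

first divergence at macro-step: 1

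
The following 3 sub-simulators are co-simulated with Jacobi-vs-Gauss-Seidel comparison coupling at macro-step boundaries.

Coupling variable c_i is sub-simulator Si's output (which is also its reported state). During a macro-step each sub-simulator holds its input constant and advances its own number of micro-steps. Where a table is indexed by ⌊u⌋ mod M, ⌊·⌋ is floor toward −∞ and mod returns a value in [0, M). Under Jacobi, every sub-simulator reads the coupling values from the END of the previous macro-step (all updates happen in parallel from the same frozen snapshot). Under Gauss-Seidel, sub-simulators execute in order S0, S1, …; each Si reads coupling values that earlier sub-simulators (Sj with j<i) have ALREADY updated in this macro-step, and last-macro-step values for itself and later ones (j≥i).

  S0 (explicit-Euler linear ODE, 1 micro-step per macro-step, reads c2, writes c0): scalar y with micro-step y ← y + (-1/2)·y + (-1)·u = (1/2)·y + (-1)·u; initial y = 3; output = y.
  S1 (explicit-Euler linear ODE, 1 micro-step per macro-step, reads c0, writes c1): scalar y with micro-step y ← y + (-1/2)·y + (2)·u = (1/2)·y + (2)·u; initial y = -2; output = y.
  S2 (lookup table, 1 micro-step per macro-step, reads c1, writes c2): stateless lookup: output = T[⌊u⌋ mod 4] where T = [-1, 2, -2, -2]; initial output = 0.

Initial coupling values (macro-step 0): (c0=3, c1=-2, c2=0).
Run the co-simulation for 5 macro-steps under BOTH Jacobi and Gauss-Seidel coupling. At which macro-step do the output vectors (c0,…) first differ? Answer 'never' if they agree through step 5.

first divergence at macro-step: 1

[Jacobi] macro 1: S0 reads c2=0 → after 1×micro: 3/2; S1 reads c0=3 → after 1×micro: 5; S2 reads c1=-2 → after 1×micro: -2 ⇒ (c0=3/2, c1=5, c2=-2)
[Jacobi] macro 2: S0 reads c2=-2 → after 1×micro: 11/4; S1 reads c0=3/2 → after 1×micro: 11/2; S2 reads c1=5 → after 1×micro: 2 ⇒ (c0=11/4, c1=11/2, c2=2)
[Jacobi] macro 3: S0 reads c2=2 → after 1×micro: -5/8; S1 reads c0=11/4 → after 1×micro: 33/4; S2 reads c1=11/2 → after 1×micro: 2 ⇒ (c0=-5/8, c1=33/4, c2=2)
[Jacobi] macro 4: S0 reads c2=2 → after 1×micro: -37/16; S1 reads c0=-5/8 → after 1×micro: 23/8; S2 reads c1=33/4 → after 1×micro: -1 ⇒ (c0=-37/16, c1=23/8, c2=-1)
[Jacobi] macro 5: S0 reads c2=-1 → after 1×micro: -5/32; S1 reads c0=-37/16 → after 1×micro: -51/16; S2 reads c1=23/8 → after 1×micro: -2 ⇒ (c0=-5/32, c1=-51/16, c2=-2)
[Gauss-Seidel] macro 1: S0 reads c2=0 → after 1×micro: 3/2; S1 reads c0=3/2 → after 1×micro: 2; S2 reads c1=2 → after 1×micro: -2 ⇒ (c0=3/2, c1=2, c2=-2)
[Gauss-Seidel] macro 2: S0 reads c2=-2 → after 1×micro: 11/4; S1 reads c0=11/4 → after 1×micro: 13/2; S2 reads c1=13/2 → after 1×micro: -2 ⇒ (c0=11/4, c1=13/2, c2=-2)
[Gauss-Seidel] macro 3: S0 reads c2=-2 → after 1×micro: 27/8; S1 reads c0=27/8 → after 1×micro: 10; S2 reads c1=10 → after 1×micro: -2 ⇒ (c0=27/8, c1=10, c2=-2)
[Gauss-Seidel] macro 4: S0 reads c2=-2 → after 1×micro: 59/16; S1 reads c0=59/16 → after 1×micro: 99/8; S2 reads c1=99/8 → after 1×micro: -1 ⇒ (c0=59/16, c1=99/8, c2=-1)
[Gauss-Seidel] macro 5: S0 reads c2=-1 → after 1×micro: 91/32; S1 reads c0=91/32 → after 1×micro: 95/8; S2 reads c1=95/8 → after 1×micro: -2 ⇒ (c0=91/32, c1=95/8, c2=-2)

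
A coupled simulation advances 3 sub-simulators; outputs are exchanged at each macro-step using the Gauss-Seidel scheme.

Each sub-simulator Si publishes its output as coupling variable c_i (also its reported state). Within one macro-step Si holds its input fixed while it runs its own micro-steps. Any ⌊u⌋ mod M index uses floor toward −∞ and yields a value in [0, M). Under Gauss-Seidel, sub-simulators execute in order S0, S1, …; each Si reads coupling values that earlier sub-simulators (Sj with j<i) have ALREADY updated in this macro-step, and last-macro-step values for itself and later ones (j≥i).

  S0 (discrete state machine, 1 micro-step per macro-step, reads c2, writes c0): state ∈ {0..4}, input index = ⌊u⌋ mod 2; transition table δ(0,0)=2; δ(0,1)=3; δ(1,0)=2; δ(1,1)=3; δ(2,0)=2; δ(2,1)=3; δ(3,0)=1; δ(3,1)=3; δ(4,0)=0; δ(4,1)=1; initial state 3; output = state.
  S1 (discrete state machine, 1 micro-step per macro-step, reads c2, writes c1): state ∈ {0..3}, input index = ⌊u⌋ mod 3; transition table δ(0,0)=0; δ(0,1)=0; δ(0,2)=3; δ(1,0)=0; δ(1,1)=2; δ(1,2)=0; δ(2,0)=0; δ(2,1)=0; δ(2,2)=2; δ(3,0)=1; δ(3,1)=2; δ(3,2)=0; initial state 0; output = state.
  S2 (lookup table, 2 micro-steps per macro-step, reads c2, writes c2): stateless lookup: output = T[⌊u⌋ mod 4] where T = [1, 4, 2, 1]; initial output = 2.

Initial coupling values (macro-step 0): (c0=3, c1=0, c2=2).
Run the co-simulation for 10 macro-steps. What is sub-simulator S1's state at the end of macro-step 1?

S1 state at macro-step 1 = 3

macro 1: S0 reads c2=2 → after 1×micro: 1; S1 reads c2=2 → after 1×micro: 3; S2 reads c2=2 → after 2×micro: 2 ⇒ (c0=1, c1=3, c2=2)
macro 2: S0 reads c2=2 → after 1×micro: 2; S1 reads c2=2 → after 1×micro: 0; S2 reads c2=2 → after 2×micro: 2 ⇒ (c0=2, c1=0, c2=2)
macro 3: S0 reads c2=2 → after 1×micro: 2; S1 reads c2=2 → after 1×micro: 3; S2 reads c2=2 → after 2×micro: 2 ⇒ (c0=2, c1=3, c2=2)
macro 4: S0 reads c2=2 → after 1×micro: 2; S1 reads c2=2 → after 1×micro: 0; S2 reads c2=2 → after 2×micro: 2 ⇒ (c0=2, c1=0, c2=2)
macro 5: S0 reads c2=2 → after 1×micro: 2; S1 reads c2=2 → after 1×micro: 3; S2 reads c2=2 → after 2×micro: 2 ⇒ (c0=2, c1=3, c2=2)
macro 6: S0 reads c2=2 → after 1×micro: 2; S1 reads c2=2 → after 1×micro: 0; S2 reads c2=2 → after 2×micro: 2 ⇒ (c0=2, c1=0, c2=2)
macro 7: S0 reads c2=2 → after 1×micro: 2; S1 reads c2=2 → after 1×micro: 3; S2 reads c2=2 → after 2×micro: 2 ⇒ (c0=2, c1=3, c2=2)
macro 8: S0 reads c2=2 → after 1×micro: 2; S1 reads c2=2 → after 1×micro: 0; S2 reads c2=2 → after 2×micro: 2 ⇒ (c0=2, c1=0, c2=2)
macro 9: S0 reads c2=2 → after 1×micro: 2; S1 reads c2=2 → after 1×micro: 3; S2 reads c2=2 → after 2×micro: 2 ⇒ (c0=2, c1=3, c2=2)
macro 10: S0 reads c2=2 → after 1×micro: 2; S1 reads c2=2 → after 1×micro: 0; S2 reads c2=2 → after 2×micro: 2 ⇒ (c0=2, c1=0, c2=2)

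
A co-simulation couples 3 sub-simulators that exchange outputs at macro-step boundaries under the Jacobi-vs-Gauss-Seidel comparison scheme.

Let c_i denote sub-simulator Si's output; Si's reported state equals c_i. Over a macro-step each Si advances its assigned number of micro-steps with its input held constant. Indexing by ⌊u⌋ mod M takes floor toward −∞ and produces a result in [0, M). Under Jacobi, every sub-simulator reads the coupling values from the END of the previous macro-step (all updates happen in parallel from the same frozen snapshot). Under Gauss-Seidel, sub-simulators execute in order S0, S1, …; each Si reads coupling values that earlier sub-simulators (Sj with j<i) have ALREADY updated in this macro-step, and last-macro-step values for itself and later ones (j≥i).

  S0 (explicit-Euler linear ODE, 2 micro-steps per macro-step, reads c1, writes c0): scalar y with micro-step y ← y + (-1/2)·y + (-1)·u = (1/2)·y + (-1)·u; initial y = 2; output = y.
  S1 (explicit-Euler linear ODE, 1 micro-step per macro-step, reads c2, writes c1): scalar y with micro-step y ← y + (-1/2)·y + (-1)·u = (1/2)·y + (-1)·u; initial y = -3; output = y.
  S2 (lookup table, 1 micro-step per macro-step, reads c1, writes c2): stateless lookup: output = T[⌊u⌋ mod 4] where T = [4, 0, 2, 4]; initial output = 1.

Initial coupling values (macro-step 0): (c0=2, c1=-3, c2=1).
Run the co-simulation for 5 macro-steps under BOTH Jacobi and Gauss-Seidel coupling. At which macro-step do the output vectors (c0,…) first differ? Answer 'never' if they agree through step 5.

[Jacobi] macro 1: S0 reads c1=-3 → after 2×micro: 5; S1 reads c2=1 → after 1×micro: -5/2; S2 reads c1=-3 → after 1×micro: 0 ⇒ (c0=5, c1=-5/2, c2=0)
[Jacobi] macro 2: S0 reads c1=-5/2 → after 2×micro: 5; S1 reads c2=0 → after 1×micro: -5/4; S2 reads c1=-5/2 → after 1×micro: 0 ⇒ (c0=5, c1=-5/4, c2=0)
[Jacobi] macro 3: S0 reads c1=-5/4 → after 2×micro: 25/8; S1 reads c2=0 → after 1×micro: -5/8; S2 reads c1=-5/4 → after 1×micro: 2 ⇒ (c0=25/8, c1=-5/8, c2=2)
[Jacobi] macro 4: S0 reads c1=-5/8 → after 2×micro: 55/32; S1 reads c2=2 → after 1×micro: -37/16; S2 reads c1=-5/8 → after 1×micro: 4 ⇒ (c0=55/32, c1=-37/16, c2=4)
[Jacobi] macro 5: S0 reads c1=-37/16 → after 2×micro: 499/128; S1 reads c2=4 → after 1×micro: -165/32; S2 reads c1=-37/16 → after 1×micro: 0 ⇒ (c0=499/128, c1=-165/32, c2=0)
[Gauss-Seidel] macro 1: S0 reads c1=-3 → after 2×micro: 5; S1 reads c2=1 → after 1×micro: -5/2; S2 reads c1=-5/2 → after 1×micro: 0 ⇒ (c0=5, c1=-5/2, c2=0)
[Gauss-Seidel] macro 2: S0 reads c1=-5/2 → after 2×micro: 5; S1 reads c2=0 → after 1×micro: -5/4; S2 reads c1=-5/4 → after 1×micro: 2 ⇒ (c0=5, c1=-5/4, c2=2)
[Gauss-Seidel] macro 3: S0 reads c1=-5/4 → after 2×micro: 25/8; S1 reads c2=2 → after 1×micro: -21/8; S2 reads c1=-21/8 → after 1×micro: 0 ⇒ (c0=25/8, c1=-21/8, c2=0)
[Gauss-Seidel] macro 4: S0 reads c1=-21/8 → after 2×micro: 151/32; S1 reads c2=0 → after 1×micro: -21/16; S2 reads c1=-21/16 → after 1×micro: 2 ⇒ (c0=151/32, c1=-21/16, c2=2)
[Gauss-Seidel] macro 5: S0 reads c1=-21/16 → after 2×micro: 403/128; S1 reads c2=2 → after 1×micro: -85/32; S2 reads c1=-85/32 → after 1×micro: 0 ⇒ (c0=403/128, c1=-85/32, c2=0)

first divergence at macro-step: 2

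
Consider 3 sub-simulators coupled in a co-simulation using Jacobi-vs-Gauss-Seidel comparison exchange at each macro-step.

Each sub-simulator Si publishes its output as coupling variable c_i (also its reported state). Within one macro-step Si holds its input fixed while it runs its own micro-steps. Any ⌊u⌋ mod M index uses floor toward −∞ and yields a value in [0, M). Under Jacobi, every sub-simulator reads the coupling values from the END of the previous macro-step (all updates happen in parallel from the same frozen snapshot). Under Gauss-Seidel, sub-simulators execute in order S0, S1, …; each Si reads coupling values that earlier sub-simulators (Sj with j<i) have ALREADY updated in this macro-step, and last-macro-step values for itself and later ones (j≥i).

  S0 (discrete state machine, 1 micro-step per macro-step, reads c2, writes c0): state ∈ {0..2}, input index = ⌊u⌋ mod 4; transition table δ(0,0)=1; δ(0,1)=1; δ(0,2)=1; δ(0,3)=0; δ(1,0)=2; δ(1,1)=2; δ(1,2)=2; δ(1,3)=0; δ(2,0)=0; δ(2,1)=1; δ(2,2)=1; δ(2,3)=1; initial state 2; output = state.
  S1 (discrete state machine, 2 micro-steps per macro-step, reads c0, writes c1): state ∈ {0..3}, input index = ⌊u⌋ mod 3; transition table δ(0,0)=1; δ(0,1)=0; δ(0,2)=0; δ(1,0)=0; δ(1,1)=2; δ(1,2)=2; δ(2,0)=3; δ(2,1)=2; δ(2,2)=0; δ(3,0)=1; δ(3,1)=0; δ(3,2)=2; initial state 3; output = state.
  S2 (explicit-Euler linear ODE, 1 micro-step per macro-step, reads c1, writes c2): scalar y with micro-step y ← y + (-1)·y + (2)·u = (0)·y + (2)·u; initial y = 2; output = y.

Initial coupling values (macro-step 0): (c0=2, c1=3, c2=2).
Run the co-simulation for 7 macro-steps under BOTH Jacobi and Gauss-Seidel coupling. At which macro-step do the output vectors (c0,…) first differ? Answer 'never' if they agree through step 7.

[Jacobi] macro 1: S0 reads c2=2 → after 1×micro: 1; S1 reads c0=2 → after 2×micro: 0; S2 reads c1=3 → after 1×micro: 6 ⇒ (c0=1, c1=0, c2=6)
[Jacobi] macro 2: S0 reads c2=6 → after 1×micro: 2; S1 reads c0=1 → after 2×micro: 0; S2 reads c1=0 → after 1×micro: 0 ⇒ (c0=2, c1=0, c2=0)
[Jacobi] macro 3: S0 reads c2=0 → after 1×micro: 0; S1 reads c0=2 → after 2×micro: 0; S2 reads c1=0 → after 1×micro: 0 ⇒ (c0=0, c1=0, c2=0)
[Jacobi] macro 4: S0 reads c2=0 → after 1×micro: 1; S1 reads c0=0 → after 2×micro: 0; S2 reads c1=0 → after 1×micro: 0 ⇒ (c0=1, c1=0, c2=0)
[Jacobi] macro 5: S0 reads c2=0 → after 1×micro: 2; S1 reads c0=1 → after 2×micro: 0; S2 reads c1=0 → after 1×micro: 0 ⇒ (c0=2, c1=0, c2=0)
[Jacobi] macro 6: S0 reads c2=0 → after 1×micro: 0; S1 reads c0=2 → after 2×micro: 0; S2 reads c1=0 → after 1×micro: 0 ⇒ (c0=0, c1=0, c2=0)
[Jacobi] macro 7: S0 reads c2=0 → after 1×micro: 1; S1 reads c0=0 → after 2×micro: 0; S2 reads c1=0 → after 1×micro: 0 ⇒ (c0=1, c1=0, c2=0)
[Gauss-Seidel] macro 1: S0 reads c2=2 → after 1×micro: 1; S1 reads c0=1 → after 2×micro: 0; S2 reads c1=0 → after 1×micro: 0 ⇒ (c0=1, c1=0, c2=0)
[Gauss-Seidel] macro 2: S0 reads c2=0 → after 1×micro: 2; S1 reads c0=2 → after 2×micro: 0; S2 reads c1=0 → after 1×micro: 0 ⇒ (c0=2, c1=0, c2=0)
[Gauss-Seidel] macro 3: S0 reads c2=0 → after 1×micro: 0; S1 reads c0=0 → after 2×micro: 0; S2 reads c1=0 → after 1×micro: 0 ⇒ (c0=0, c1=0, c2=0)
[Gauss-Seidel] macro 4: S0 reads c2=0 → after 1×micro: 1; S1 reads c0=1 → after 2×micro: 0; S2 reads c1=0 → after 1×micro: 0 ⇒ (c0=1, c1=0, c2=0)
[Gauss-Seidel] macro 5: S0 reads c2=0 → after 1×micro: 2; S1 reads c0=2 → after 2×micro: 0; S2 reads c1=0 → after 1×micro: 0 ⇒ (c0=2, c1=0, c2=0)
[Gauss-Seidel] macro 6: S0 reads c2=0 → after 1×micro: 0; S1 reads c0=0 → after 2×micro: 0; S2 reads c1=0 → after 1×micro: 0 ⇒ (c0=0, c1=0, c2=0)
[Gauss-Seidel] macro 7: S0 reads c2=0 → after 1×micro: 1; S1 reads c0=1 → after 2×micro: 0; S2 reads c1=0 → after 1×micro: 0 ⇒ (c0=1, c1=0, c2=0)

first divergence at macro-step: 1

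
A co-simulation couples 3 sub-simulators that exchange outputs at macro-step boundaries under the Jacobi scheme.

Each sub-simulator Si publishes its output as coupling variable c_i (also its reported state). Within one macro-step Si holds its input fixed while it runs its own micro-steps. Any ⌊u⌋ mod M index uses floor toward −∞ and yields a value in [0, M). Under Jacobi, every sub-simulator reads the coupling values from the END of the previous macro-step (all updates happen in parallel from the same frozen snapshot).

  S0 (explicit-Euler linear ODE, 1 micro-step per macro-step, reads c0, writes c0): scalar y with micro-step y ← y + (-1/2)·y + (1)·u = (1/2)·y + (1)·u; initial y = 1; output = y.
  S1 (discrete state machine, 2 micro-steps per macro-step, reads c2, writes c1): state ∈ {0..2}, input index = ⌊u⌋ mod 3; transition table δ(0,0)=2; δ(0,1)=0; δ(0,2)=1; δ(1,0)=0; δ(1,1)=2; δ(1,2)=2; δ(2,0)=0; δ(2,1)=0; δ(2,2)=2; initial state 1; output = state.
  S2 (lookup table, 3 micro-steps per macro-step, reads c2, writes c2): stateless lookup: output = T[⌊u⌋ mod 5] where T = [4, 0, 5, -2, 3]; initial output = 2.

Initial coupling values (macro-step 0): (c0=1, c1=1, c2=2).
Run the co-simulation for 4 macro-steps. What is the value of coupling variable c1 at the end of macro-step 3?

macro 1: S0 reads c0=1 → after 1×micro: 3/2; S1 reads c2=2 → after 2×micro: 2; S2 reads c2=2 → after 3×micro: 5 ⇒ (c0=3/2, c1=2, c2=5)
macro 2: S0 reads c0=3/2 → after 1×micro: 9/4; S1 reads c2=5 → after 2×micro: 2; S2 reads c2=5 → after 3×micro: 4 ⇒ (c0=9/4, c1=2, c2=4)
macro 3: S0 reads c0=9/4 → after 1×micro: 27/8; S1 reads c2=4 → after 2×micro: 0; S2 reads c2=4 → after 3×micro: 3 ⇒ (c0=27/8, c1=0, c2=3)
macro 4: S0 reads c0=27/8 → after 1×micro: 81/16; S1 reads c2=3 → after 2×micro: 0; S2 reads c2=3 → after 3×micro: -2 ⇒ (c0=81/16, c1=0, c2=-2)

c1 at macro-step 3 = 0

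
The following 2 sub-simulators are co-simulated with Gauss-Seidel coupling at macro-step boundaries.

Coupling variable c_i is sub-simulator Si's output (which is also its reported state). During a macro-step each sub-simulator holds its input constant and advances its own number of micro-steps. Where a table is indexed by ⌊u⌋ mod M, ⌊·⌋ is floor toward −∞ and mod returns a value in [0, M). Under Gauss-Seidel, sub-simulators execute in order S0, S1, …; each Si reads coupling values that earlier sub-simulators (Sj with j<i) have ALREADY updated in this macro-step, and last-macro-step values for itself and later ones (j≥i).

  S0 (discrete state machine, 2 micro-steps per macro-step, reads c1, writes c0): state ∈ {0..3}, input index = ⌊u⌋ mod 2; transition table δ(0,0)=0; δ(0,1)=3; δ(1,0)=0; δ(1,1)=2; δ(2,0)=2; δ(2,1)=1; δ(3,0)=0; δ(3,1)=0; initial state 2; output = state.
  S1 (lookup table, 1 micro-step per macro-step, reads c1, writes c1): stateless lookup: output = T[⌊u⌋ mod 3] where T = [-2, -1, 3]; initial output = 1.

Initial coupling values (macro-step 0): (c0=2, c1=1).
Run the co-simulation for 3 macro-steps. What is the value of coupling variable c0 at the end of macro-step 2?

c0 at macro-step 2 = 2

macro 1: S0 reads c1=1 → after 2×micro: 2; S1 reads c1=1 → after 1×micro: -1 ⇒ (c0=2, c1=-1)
macro 2: S0 reads c1=-1 → after 2×micro: 2; S1 reads c1=-1 → after 1×micro: 3 ⇒ (c0=2, c1=3)
macro 3: S0 reads c1=3 → after 2×micro: 2; S1 reads c1=3 → after 1×micro: -2 ⇒ (c0=2, c1=-2)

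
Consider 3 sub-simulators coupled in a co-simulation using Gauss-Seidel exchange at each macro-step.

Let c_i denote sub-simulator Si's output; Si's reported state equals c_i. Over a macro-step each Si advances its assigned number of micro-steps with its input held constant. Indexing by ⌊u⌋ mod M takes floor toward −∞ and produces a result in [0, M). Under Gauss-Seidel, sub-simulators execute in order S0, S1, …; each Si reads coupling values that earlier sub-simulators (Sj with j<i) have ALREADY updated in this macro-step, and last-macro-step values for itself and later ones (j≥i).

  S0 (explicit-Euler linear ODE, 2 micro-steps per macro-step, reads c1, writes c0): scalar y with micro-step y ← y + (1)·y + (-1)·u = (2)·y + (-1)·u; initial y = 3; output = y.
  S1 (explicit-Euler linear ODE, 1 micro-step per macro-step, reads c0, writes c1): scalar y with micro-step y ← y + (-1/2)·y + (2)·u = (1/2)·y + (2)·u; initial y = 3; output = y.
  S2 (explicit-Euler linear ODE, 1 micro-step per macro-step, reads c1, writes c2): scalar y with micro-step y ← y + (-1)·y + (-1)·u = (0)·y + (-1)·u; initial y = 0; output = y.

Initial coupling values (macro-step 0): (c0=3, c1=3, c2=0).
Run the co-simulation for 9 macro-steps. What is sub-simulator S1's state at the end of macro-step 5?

macro 1: S0 reads c1=3 → after 2×micro: 3; S1 reads c0=3 → after 1×micro: 15/2; S2 reads c1=15/2 → after 1×micro: -15/2 ⇒ (c0=3, c1=15/2, c2=-15/2)
macro 2: S0 reads c1=15/2 → after 2×micro: -21/2; S1 reads c0=-21/2 → after 1×micro: -69/4; S2 reads c1=-69/4 → after 1×micro: 69/4 ⇒ (c0=-21/2, c1=-69/4, c2=69/4)
macro 3: S0 reads c1=-69/4 → after 2×micro: 39/4; S1 reads c0=39/4 → after 1×micro: 87/8; S2 reads c1=87/8 → after 1×micro: -87/8 ⇒ (c0=39/4, c1=87/8, c2=-87/8)
macro 4: S0 reads c1=87/8 → after 2×micro: 51/8; S1 reads c0=51/8 → after 1×micro: 291/16; S2 reads c1=291/16 → after 1×micro: -291/16 ⇒ (c0=51/8, c1=291/16, c2=-291/16)
macro 5: S0 reads c1=291/16 → after 2×micro: -465/16; S1 reads c0=-465/16 → after 1×micro: -1569/32; S2 reads c1=-1569/32 → after 1×micro: 1569/32 ⇒ (c0=-465/16, c1=-1569/32, c2=1569/32)
macro 6: S0 reads c1=-1569/32 → after 2×micro: 987/32; S1 reads c0=987/32 → after 1×micro: 2379/64; S2 reads c1=2379/64 → after 1×micro: -2379/64 ⇒ (c0=987/32, c1=2379/64, c2=-2379/64)
macro 7: S0 reads c1=2379/64 → after 2×micro: 759/64; S1 reads c0=759/64 → after 1×micro: 5415/128; S2 reads c1=5415/128 → after 1×micro: -5415/128 ⇒ (c0=759/64, c1=5415/128, c2=-5415/128)
macro 8: S0 reads c1=5415/128 → after 2×micro: -10173/128; S1 reads c0=-10173/128 → after 1×micro: -35277/256; S2 reads c1=-35277/256 → after 1×micro: 35277/256 ⇒ (c0=-10173/128, c1=-35277/256, c2=35277/256)
macro 9: S0 reads c1=-35277/256 → after 2×micro: 24447/256; S1 reads c0=24447/256 → after 1×micro: 62511/512; S2 reads c1=62511/512 → after 1×micro: -62511/512 ⇒ (c0=24447/256, c1=62511/512, c2=-62511/512)

S1 state at macro-step 5 = -1569/32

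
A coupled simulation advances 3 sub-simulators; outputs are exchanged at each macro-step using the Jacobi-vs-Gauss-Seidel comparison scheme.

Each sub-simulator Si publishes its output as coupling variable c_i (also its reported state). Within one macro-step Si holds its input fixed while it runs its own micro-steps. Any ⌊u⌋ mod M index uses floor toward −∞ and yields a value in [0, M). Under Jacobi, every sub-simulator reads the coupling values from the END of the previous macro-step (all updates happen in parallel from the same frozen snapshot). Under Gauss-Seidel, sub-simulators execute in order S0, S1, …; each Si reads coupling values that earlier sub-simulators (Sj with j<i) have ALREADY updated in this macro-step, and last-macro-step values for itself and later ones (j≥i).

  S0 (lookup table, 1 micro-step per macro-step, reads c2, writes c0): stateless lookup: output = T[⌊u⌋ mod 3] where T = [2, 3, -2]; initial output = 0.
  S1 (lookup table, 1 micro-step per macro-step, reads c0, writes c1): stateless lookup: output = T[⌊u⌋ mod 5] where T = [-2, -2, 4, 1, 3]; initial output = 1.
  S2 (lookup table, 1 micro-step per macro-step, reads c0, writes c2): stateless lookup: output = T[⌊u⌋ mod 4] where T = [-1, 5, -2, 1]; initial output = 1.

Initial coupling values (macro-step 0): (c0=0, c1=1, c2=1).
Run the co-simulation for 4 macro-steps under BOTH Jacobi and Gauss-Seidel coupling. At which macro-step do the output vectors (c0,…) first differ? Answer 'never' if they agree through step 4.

first divergence at macro-step: 1

[Jacobi] macro 1: S0 reads c2=1 → after 1×micro: 3; S1 reads c0=0 → after 1×micro: -2; S2 reads c0=0 → after 1×micro: -1 ⇒ (c0=3, c1=-2, c2=-1)
[Jacobi] macro 2: S0 reads c2=-1 → after 1×micro: -2; S1 reads c0=3 → after 1×micro: 1; S2 reads c0=3 → after 1×micro: 1 ⇒ (c0=-2, c1=1, c2=1)
[Jacobi] macro 3: S0 reads c2=1 → after 1×micro: 3; S1 reads c0=-2 → after 1×micro: 1; S2 reads c0=-2 → after 1×micro: -2 ⇒ (c0=3, c1=1, c2=-2)
[Jacobi] macro 4: S0 reads c2=-2 → after 1×micro: 3; S1 reads c0=3 → after 1×micro: 1; S2 reads c0=3 → after 1×micro: 1 ⇒ (c0=3, c1=1, c2=1)
[Gauss-Seidel] macro 1: S0 reads c2=1 → after 1×micro: 3; S1 reads c0=3 → after 1×micro: 1; S2 reads c0=3 → after 1×micro: 1 ⇒ (c0=3, c1=1, c2=1)
[Gauss-Seidel] macro 2: S0 reads c2=1 → after 1×micro: 3; S1 reads c0=3 → after 1×micro: 1; S2 reads c0=3 → after 1×micro: 1 ⇒ (c0=3, c1=1, c2=1)
[Gauss-Seidel] macro 3: S0 reads c2=1 → after 1×micro: 3; S1 reads c0=3 → after 1×micro: 1; S2 reads c0=3 → after 1×micro: 1 ⇒ (c0=3, c1=1, c2=1)
[Gauss-Seidel] macro 4: S0 reads c2=1 → after 1×micro: 3; S1 reads c0=3 → after 1×micro: 1; S2 reads c0=3 → after 1×micro: 1 ⇒ (c0=3, c1=1, c2=1)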